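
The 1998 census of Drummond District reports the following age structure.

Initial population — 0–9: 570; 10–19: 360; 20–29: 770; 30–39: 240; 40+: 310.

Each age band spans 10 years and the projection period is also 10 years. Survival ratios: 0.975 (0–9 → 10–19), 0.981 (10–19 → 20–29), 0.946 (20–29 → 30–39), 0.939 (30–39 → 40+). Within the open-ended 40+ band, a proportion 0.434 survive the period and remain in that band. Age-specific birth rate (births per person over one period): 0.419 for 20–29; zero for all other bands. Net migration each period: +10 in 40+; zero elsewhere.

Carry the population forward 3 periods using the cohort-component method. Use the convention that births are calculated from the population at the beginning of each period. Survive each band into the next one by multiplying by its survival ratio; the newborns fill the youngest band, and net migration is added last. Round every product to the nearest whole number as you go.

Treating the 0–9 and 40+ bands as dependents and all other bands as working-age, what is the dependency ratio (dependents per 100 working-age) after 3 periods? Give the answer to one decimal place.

Period 1:
Births: 770 × 0.419 = 323
10–19: 570 × 0.975 = 556
20–29: 360 × 0.981 = 353
30–39: 770 × 0.946 = 728
40+: 240 × 0.939 + 310 × 0.434 = 225 + 135 = 360
Net migration: 40+ + 10 → 370
→ [323, 556, 353, 728, 370]
Period 2:
Births: 353 × 0.419 = 148
10–19: 323 × 0.975 = 315
20–29: 556 × 0.981 = 545
30–39: 353 × 0.946 = 334
40+: 728 × 0.939 + 370 × 0.434 = 684 + 161 = 845
Net migration: 40+ + 10 → 855
→ [148, 315, 545, 334, 855]
Period 3:
Births: 545 × 0.419 = 228
10–19: 148 × 0.975 = 144
20–29: 315 × 0.981 = 309
30–39: 545 × 0.946 = 516
40+: 334 × 0.939 + 855 × 0.434 = 314 + 371 = 685
Net migration: 40+ + 10 → 695
→ [228, 144, 309, 516, 695]
Dependents (band 0–9 + band 40+) = 228 + 695 = 923; working-age = 969; ratio = 923/969 × 100 = 95.3

95.3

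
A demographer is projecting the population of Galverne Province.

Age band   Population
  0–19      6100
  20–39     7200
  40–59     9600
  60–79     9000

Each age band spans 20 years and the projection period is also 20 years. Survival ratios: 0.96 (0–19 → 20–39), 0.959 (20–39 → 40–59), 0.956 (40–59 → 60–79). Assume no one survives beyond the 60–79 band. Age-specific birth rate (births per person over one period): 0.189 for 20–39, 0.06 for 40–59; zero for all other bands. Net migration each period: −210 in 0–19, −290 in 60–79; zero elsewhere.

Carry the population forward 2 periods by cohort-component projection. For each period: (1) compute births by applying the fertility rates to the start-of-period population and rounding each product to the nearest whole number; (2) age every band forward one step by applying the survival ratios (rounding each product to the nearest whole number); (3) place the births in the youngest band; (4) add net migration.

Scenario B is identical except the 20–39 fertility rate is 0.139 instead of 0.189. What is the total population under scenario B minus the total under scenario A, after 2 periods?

(Bands numbered youngest = 1 to oldest = 4.)
Period 1:
Births: 7200 × 0.189 = 1361  |  9600 × 0.06 = 576 → total 1937
Band 2: 6100 × 0.96 = 5856
Band 3: 7200 × 0.959 = 6905
Band 4: 9600 × 0.956 = 9178
Net migration: Band 1 − 210 → 1727; Band 4 − 290 → 8888
→ [1727, 5856, 6905, 8888]
Period 2:
Births: 5856 × 0.189 = 1107  |  6905 × 0.06 = 414 → total 1521
Band 2: 1727 × 0.96 = 1658
Band 3: 5856 × 0.959 = 5616
Band 4: 6905 × 0.956 = 6601
Net migration: Band 1 − 210 → 1311; Band 4 − 290 → 6311
→ [1311, 1658, 5616, 6311]
Scenario A total after 2 periods: 14896
Scenario B projection —
Period 1:
Births: 7200 × 0.139 = 1001  |  9600 × 0.06 = 576 → total 1577
Band 2: 6100 × 0.96 = 5856
Band 3: 7200 × 0.959 = 6905
Band 4: 9600 × 0.956 = 9178
Net migration: Band 1 − 210 → 1367; Band 4 − 290 → 8888
→ [1367, 5856, 6905, 8888]
Period 2:
Births: 5856 × 0.139 = 814  |  6905 × 0.06 = 414 → total 1228
Band 2: 1367 × 0.96 = 1312
Band 3: 5856 × 0.959 = 5616
Band 4: 6905 × 0.956 = 6601
Net migration: Band 1 − 210 → 1018; Band 4 − 290 → 6311
→ [1018, 1312, 5616, 6311]
Scenario B total after 2 periods: 14257
Difference B − A = 14257 − 14896 = -639

-639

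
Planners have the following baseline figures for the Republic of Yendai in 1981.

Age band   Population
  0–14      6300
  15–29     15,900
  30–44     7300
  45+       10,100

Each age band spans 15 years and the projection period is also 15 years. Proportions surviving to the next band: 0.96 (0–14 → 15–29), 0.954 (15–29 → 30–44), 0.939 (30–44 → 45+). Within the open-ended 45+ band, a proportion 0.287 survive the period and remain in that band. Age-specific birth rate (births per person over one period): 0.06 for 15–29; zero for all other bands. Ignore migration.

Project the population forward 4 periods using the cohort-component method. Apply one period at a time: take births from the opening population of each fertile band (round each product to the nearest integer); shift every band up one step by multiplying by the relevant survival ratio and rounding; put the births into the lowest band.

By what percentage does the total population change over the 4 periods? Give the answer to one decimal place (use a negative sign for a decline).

-89.4

(Groups numbered youngest = 1 to oldest = 4.)
Period 1.
Births: 15900 × 0.06 = 954
Group 2: 6300 × 0.96 = 6048
Group 3: 15900 × 0.954 = 15169
Group 4: 7300 × 0.939 + 10100 × 0.287 = 6855 + 2899 = 9754
Giving 954 / 6048 / 15169 / 9754.
Period 2.
Births: 6048 × 0.06 = 363
Group 2: 954 × 0.96 = 916
Group 3: 6048 × 0.954 = 5770
Group 4: 15169 × 0.939 + 9754 × 0.287 = 14244 + 2799 = 17043
Giving 363 / 916 / 5770 / 17043.
Period 3.
Births: 916 × 0.06 = 55
Group 2: 363 × 0.96 = 348
Group 3: 916 × 0.954 = 874
Group 4: 5770 × 0.939 + 17043 × 0.287 = 5418 + 4891 = 10309
Giving 55 / 348 / 874 / 10309.
Period 4.
Births: 348 × 0.06 = 21
Group 2: 55 × 0.96 = 53
Group 3: 348 × 0.954 = 332
Group 4: 874 × 0.939 + 10309 × 0.287 = 821 + 2959 = 3780
Giving 21 / 53 / 332 / 3780.
Total: 39600 → 4186; change = -35414; percentage change = -89.4%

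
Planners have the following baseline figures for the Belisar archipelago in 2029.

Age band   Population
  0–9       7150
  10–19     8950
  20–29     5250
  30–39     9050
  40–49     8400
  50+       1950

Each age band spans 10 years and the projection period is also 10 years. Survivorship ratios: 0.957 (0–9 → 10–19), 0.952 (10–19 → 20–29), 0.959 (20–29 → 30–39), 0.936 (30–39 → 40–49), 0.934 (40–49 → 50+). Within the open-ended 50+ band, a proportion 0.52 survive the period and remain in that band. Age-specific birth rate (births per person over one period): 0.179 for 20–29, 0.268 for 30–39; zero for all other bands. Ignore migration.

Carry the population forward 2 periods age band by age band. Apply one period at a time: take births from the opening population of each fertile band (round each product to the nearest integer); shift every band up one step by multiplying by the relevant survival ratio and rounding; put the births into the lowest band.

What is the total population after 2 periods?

[period 1]
Births: 5250 * 0.179 = 940 ; 9050 * 0.268 = 2425 → total 3365
10–19: 7150 * 0.957 = 6843
20–29: 8950 * 0.952 = 8520
30–39: 5250 * 0.959 = 5035
40–49: 9050 * 0.936 = 8471
50+: 8400 * 0.934 + 1950 * 0.52 = 7846 + 1014 = 8860
→ [3365, 6843, 8520, 5035, 8471, 8860]
[period 2]
Births: 8520 * 0.179 = 1525 ; 5035 * 0.268 = 1349 → total 2874
10–19: 3365 * 0.957 = 3220
20–29: 6843 * 0.952 = 6515
30–39: 8520 * 0.959 = 8171
40–49: 5035 * 0.936 = 4713
50+: 8471 * 0.934 + 8860 * 0.52 = 7912 + 4607 = 12519
→ [2874, 3220, 6515, 8171, 4713, 12519]
Total after period 2: 2874 + 3220 + 6515 + 8171 + 4713 + 12519 = 38012

38012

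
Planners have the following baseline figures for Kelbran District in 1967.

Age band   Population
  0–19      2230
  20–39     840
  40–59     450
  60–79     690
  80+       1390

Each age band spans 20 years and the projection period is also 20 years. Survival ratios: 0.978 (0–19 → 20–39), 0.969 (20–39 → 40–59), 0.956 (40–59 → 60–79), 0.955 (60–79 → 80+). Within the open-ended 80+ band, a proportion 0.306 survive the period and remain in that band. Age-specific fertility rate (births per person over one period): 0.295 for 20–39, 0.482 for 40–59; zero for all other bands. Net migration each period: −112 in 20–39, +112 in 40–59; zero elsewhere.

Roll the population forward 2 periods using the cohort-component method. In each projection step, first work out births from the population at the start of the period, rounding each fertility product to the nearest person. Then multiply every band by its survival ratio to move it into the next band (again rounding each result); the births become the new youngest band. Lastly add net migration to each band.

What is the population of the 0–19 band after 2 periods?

Call the bands 1 to 5, youngest first.
Period 1.
Births: 840 × 0.295 = 248, 450 × 0.482 = 217 — total 465
Band 2: 2230 × 0.978 = 2181
Band 3: 840 × 0.969 = 814
Band 4: 450 × 0.956 = 430
Band 5: 690 × 0.955 + 1390 × 0.306 = 659 + 425 = 1084
Net migration: Band 2 − 112 → 2069; Band 3 + 112 → 926
End of period: [465, 2069, 926, 430, 1084]
Period 2.
Births: 2069 × 0.295 = 610, 926 × 0.482 = 446 — total 1056
Band 2: 465 × 0.978 = 455
Band 3: 2069 × 0.969 = 2005
Band 4: 926 × 0.956 = 885
Band 5: 430 × 0.955 + 1084 × 0.306 = 411 + 332 = 743
Net migration: Band 2 − 112 → 343; Band 3 + 112 → 2117
End of period: [1056, 343, 2117, 885, 743]

1056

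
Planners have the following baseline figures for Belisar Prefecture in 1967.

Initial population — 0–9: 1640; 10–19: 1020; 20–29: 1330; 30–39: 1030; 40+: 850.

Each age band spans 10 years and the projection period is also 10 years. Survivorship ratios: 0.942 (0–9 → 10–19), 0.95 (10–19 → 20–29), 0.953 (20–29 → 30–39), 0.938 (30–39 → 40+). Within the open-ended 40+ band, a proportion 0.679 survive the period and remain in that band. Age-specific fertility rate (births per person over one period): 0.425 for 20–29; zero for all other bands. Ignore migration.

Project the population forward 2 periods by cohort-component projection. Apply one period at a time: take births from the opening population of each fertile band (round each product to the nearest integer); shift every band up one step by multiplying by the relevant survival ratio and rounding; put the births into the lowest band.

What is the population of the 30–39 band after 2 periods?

[period 1]
Births: 1330 × 0.425 = 565
10–19: 1640 × 0.942 = 1545
20–29: 1020 × 0.95 = 969
30–39: 1330 × 0.953 = 1267
40+: 1030 × 0.938 + 850 × 0.679 = 966 + 577 = 1543
Population now: 0–9=565, 10–19=1545, 20–29=969, 30–39=1267, 40+=1543
[period 2]
Births: 969 × 0.425 = 412
10–19: 565 × 0.942 = 532
20–29: 1545 × 0.95 = 1468
30–39: 969 × 0.953 = 923
40+: 1267 × 0.938 + 1543 × 0.679 = 1188 + 1048 = 2236
Population now: 0–9=412, 10–19=532, 20–29=1468, 30–39=923, 40+=2236

923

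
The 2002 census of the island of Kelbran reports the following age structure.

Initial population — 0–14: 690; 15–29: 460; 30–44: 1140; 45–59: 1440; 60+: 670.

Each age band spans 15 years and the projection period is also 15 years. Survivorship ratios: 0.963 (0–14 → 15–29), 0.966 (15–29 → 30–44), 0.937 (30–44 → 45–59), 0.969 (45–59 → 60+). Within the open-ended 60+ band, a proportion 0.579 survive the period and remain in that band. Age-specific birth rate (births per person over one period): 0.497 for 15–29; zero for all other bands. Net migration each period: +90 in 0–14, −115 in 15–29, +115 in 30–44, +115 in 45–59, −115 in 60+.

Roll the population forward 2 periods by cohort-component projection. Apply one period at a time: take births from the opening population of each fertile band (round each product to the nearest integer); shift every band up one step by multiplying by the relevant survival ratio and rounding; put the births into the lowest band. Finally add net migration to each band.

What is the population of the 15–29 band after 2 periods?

192

Period 1.
Births: 460 × 0.497 = 229
15–29: 690 × 0.963 = 664
30–44: 460 × 0.966 = 444
45–59: 1140 × 0.937 = 1068
60+: 1440 × 0.969 + 670 × 0.579 = 1395 + 388 = 1783
Net migration: 0–14 + 90 → 319; 15–29 − 115 → 549; 30–44 + 115 → 559; 45–59 + 115 → 1183; 60+ − 115 → 1668
End of period: [319, 549, 559, 1183, 1668]
Period 2.
Births: 549 × 0.497 = 273
15–29: 319 × 0.963 = 307
30–44: 549 × 0.966 = 530
45–59: 559 × 0.937 = 524
60+: 1183 × 0.969 + 1668 × 0.579 = 1146 + 966 = 2112
Net migration: 0–14 + 90 → 363; 15–29 − 115 → 192; 30–44 + 115 → 645; 45–59 + 115 → 639; 60+ − 115 → 1997
End of period: [363, 192, 645, 639, 1997]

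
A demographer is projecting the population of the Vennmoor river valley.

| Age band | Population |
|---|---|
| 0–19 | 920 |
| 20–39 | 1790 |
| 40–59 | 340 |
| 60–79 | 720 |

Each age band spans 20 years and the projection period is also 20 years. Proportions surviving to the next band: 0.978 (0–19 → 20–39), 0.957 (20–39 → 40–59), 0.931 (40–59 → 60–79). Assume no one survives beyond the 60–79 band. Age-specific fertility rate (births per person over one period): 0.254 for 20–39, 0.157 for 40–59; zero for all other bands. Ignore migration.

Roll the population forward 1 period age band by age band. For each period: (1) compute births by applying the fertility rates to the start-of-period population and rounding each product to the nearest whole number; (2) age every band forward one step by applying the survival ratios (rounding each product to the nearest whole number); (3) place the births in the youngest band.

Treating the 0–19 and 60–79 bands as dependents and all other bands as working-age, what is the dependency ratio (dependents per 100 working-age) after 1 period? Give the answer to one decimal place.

31.6

[period 1]
Births: 1790 × 0.254 = 455  |  340 × 0.157 = 53 — total 508
20–39: 920 × 0.978 = 900
40–59: 1790 × 0.957 = 1713
60–79: 340 × 0.931 = 317
→ [508, 900, 1713, 317]
Dependents (band 0–19 + band 60–79) = 508 + 317 = 825; working-age = 2613; ratio = 825/2613 × 100 = 31.6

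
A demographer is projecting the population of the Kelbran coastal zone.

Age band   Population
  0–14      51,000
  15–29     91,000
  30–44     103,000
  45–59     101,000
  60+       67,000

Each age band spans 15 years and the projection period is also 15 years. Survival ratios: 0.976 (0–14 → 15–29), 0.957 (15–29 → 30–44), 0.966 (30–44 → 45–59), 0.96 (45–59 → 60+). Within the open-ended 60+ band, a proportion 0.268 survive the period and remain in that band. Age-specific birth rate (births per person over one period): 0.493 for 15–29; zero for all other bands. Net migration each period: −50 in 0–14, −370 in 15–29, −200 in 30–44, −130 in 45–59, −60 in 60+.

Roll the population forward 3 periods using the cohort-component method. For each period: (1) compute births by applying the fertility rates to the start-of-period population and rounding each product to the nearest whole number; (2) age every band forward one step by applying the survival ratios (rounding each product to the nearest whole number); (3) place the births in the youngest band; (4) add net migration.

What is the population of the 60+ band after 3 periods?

(Groups numbered youngest = 1 to oldest = 5.)
[period 1]
Births: 91000 × 0.493 = 44863
Group 2: 51000 × 0.976 = 49776
Group 3: 91000 × 0.957 = 87087
Group 4: 103000 × 0.966 = 99498
Group 5: 101000 × 0.96 + 67000 × 0.268 = 96960 + 17956 = 114916
Net migration: Group 1 − 50 → 44813; Group 2 − 370 → 49406; Group 3 − 200 → 86887; Group 4 − 130 → 99368; Group 5 − 60 → 114856
End of period: [44813, 49406, 86887, 99368, 114856]
[period 2]
Births: 49406 × 0.493 = 24357
Group 2: 44813 × 0.976 = 43737
Group 3: 49406 × 0.957 = 47282
Group 4: 86887 × 0.966 = 83933
Group 5: 99368 × 0.96 + 114856 × 0.268 = 95393 + 30781 = 126174
Net migration: Group 1 − 50 → 24307; Group 2 − 370 → 43367; Group 3 − 200 → 47082; Group 4 − 130 → 83803; Group 5 − 60 → 126114
End of period: [24307, 43367, 47082, 83803, 126114]
[period 3]
Births: 43367 × 0.493 = 21380
Group 2: 24307 × 0.976 = 23724
Group 3: 43367 × 0.957 = 41502
Group 4: 47082 × 0.966 = 45481
Group 5: 83803 × 0.96 + 126114 × 0.268 = 80451 + 33799 = 114250
Net migration: Group 1 − 50 → 21330; Group 2 − 370 → 23354; Group 3 − 200 → 41302; Group 4 − 130 → 45351; Group 5 − 60 → 114190
End of period: [21330, 23354, 41302, 45351, 114190]

114190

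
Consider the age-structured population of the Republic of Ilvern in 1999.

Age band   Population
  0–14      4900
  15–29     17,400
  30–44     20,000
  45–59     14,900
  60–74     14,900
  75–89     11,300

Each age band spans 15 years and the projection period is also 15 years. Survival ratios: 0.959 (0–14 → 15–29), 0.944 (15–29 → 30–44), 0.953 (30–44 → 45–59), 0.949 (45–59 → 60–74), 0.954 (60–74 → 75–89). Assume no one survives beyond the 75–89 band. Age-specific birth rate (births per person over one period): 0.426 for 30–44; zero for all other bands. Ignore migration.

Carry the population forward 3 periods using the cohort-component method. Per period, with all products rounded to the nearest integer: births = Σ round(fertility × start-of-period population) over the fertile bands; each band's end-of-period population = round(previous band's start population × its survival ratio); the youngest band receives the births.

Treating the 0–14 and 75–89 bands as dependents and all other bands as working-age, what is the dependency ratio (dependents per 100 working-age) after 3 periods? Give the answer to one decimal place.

57.1

— Period 1 —
Births: 20000 × 0.426 = 8520
15–29: 4900 × 0.959 = 4699
30–44: 17400 × 0.944 = 16426
45–59: 20000 × 0.953 = 19060
60–74: 14900 × 0.949 = 14140
75–89: 14900 × 0.954 = 14215
End of period: [8520, 4699, 16426, 19060, 14140, 14215]
— Period 2 —
Births: 16426 × 0.426 = 6997
15–29: 8520 × 0.959 = 8171
30–44: 4699 × 0.944 = 4436
45–59: 16426 × 0.953 = 15654
60–74: 19060 × 0.949 = 18088
75–89: 14140 × 0.954 = 13490
End of period: [6997, 8171, 4436, 15654, 18088, 13490]
— Period 3 —
Births: 4436 × 0.426 = 1890
15–29: 6997 × 0.959 = 6710
30–44: 8171 × 0.944 = 7713
45–59: 4436 × 0.953 = 4228
60–74: 15654 × 0.949 = 14856
75–89: 18088 × 0.954 = 17256
End of period: [1890, 6710, 7713, 4228, 14856, 17256]
Dependents (band 0–14 + band 75–89) = 1890 + 17256 = 19146; working-age = 33507; ratio = 19146/33507 × 100 = 57.1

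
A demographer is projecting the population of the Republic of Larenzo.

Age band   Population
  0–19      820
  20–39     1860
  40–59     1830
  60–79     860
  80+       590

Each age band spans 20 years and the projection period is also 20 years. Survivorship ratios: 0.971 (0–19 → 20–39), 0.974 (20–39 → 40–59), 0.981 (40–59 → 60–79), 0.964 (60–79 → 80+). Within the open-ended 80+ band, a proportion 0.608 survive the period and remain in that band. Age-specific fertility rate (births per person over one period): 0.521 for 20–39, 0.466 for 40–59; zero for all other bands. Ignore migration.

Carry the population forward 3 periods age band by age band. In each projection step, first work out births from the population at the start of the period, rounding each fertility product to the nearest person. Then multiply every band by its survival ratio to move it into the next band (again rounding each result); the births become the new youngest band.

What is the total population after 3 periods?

— Period 1 —
Births: 1860 × 0.521 = 969 ; 1830 × 0.466 = 853 → total 1822
20–39: 820 × 0.971 = 796
40–59: 1860 × 0.974 = 1812
60–79: 1830 × 0.981 = 1795
80+: 860 × 0.964 + 590 × 0.608 = 829 + 359 = 1188
→ [1822, 796, 1812, 1795, 1188]
— Period 2 —
Births: 796 × 0.521 = 415 ; 1812 × 0.466 = 844 → total 1259
20–39: 1822 × 0.971 = 1769
40–59: 796 × 0.974 = 775
60–79: 1812 × 0.981 = 1778
80+: 1795 × 0.964 + 1188 × 0.608 = 1730 + 722 = 2452
→ [1259, 1769, 775, 1778, 2452]
— Period 3 —
Births: 1769 × 0.521 = 922 ; 775 × 0.466 = 361 → total 1283
20–39: 1259 × 0.971 = 1222
40–59: 1769 × 0.974 = 1723
60–79: 775 × 0.981 = 760
80+: 1778 × 0.964 + 2452 × 0.608 = 1714 + 1491 = 3205
→ [1283, 1222, 1723, 760, 3205]
Total after period 3: 1283 + 1222 + 1723 + 760 + 3205 = 8193

8193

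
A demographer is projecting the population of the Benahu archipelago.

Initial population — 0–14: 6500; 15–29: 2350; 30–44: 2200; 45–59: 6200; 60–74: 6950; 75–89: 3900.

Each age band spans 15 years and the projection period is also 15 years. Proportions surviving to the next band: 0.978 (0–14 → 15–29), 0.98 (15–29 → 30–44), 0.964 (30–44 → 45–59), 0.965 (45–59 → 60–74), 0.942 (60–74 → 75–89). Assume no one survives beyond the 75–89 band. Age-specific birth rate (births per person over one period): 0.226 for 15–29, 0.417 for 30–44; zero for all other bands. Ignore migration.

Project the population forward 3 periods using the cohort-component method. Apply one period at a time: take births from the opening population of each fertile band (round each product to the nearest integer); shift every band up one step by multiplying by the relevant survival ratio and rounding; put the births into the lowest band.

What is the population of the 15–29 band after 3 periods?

(Bands numbered youngest = 1 to oldest = 6.)
Period 1.
Births: 2350 × 0.226 = 531  |  2200 × 0.417 = 917 → 1448
Band 2: 6500 × 0.978 = 6357
Band 3: 2350 × 0.98 = 2303
Band 4: 2200 × 0.964 = 2121
Band 5: 6200 × 0.965 = 5983
Band 6: 6950 × 0.942 = 6547
→ [1448, 6357, 2303, 2121, 5983, 6547]
Period 2.
Births: 6357 × 0.226 = 1437  |  2303 × 0.417 = 960 → 2397
Band 2: 1448 × 0.978 = 1416
Band 3: 6357 × 0.98 = 6230
Band 4: 2303 × 0.964 = 2220
Band 5: 2121 × 0.965 = 2047
Band 6: 5983 × 0.942 = 5636
→ [2397, 1416, 6230, 2220, 2047, 5636]
Period 3.
Births: 1416 × 0.226 = 320  |  6230 × 0.417 = 2598 → 2918
Band 2: 2397 × 0.978 = 2344
Band 3: 1416 × 0.98 = 1388
Band 4: 6230 × 0.964 = 6006
Band 5: 2220 × 0.965 = 2142
Band 6: 2047 × 0.942 = 1928
→ [2918, 2344, 1388, 6006, 2142, 1928]

2344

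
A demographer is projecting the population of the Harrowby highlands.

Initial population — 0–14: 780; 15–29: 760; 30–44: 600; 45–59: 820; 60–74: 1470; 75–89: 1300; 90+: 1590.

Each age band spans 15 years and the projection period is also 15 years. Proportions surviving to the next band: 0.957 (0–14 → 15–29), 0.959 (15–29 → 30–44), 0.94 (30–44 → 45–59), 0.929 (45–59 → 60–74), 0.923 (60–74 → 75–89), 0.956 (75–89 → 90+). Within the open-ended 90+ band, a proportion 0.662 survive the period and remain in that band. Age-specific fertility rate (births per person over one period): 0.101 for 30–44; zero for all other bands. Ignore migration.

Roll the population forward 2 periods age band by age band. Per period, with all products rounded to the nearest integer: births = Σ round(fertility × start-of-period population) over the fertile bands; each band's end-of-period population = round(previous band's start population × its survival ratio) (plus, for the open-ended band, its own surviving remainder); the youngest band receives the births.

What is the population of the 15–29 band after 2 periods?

(Bands numbered youngest = 1 to oldest = 7.)
Period 1.
Births: 600 × 0.101 = 61
Band 2: 780 × 0.957 = 746
Band 3: 760 × 0.959 = 729
Band 4: 600 × 0.94 = 564
Band 5: 820 × 0.929 = 762
Band 6: 1470 × 0.923 = 1357
Band 7: 1300 × 0.956 + 1590 × 0.662 = 1243 + 1053 = 2296
→ [61, 746, 729, 564, 762, 1357, 2296]
Period 2.
Births: 729 × 0.101 = 74
Band 2: 61 × 0.957 = 58
Band 3: 746 × 0.959 = 715
Band 4: 729 × 0.94 = 685
Band 5: 564 × 0.929 = 524
Band 6: 762 × 0.923 = 703
Band 7: 1357 × 0.956 + 2296 × 0.662 = 1297 + 1520 = 2817
→ [74, 58, 715, 685, 524, 703, 2817]

58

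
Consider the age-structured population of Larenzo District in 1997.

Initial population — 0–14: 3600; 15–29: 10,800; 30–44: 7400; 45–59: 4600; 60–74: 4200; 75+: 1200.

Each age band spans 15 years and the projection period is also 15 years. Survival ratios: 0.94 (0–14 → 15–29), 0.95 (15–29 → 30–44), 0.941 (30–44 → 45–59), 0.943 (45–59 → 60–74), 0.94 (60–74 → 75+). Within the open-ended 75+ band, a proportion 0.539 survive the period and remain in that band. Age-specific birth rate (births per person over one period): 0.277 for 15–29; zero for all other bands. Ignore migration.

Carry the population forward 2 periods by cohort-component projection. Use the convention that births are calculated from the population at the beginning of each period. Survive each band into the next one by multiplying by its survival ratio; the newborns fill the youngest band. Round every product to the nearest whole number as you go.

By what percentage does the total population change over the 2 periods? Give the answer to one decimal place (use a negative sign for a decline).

Period 1.
Births: 10800 × 0.277 = 2992
15–29: 3600 × 0.94 = 3384
30–44: 10800 × 0.95 = 10260
45–59: 7400 × 0.941 = 6963
60–74: 4600 × 0.943 = 4338
75+: 4200 × 0.94 + 1200 × 0.539 = 3948 + 647 = 4595
→ [2992, 3384, 10260, 6963, 4338, 4595]
Period 2.
Births: 3384 × 0.277 = 937
15–29: 2992 × 0.94 = 2812
30–44: 3384 × 0.95 = 3215
45–59: 10260 × 0.941 = 9655
60–74: 6963 × 0.943 = 6566
75+: 4338 × 0.94 + 4595 × 0.539 = 4078 + 2477 = 6555
→ [937, 2812, 3215, 9655, 6566, 6555]
Total: 31800 → 29740; change = -2060; percentage change = -6.5%

-6.5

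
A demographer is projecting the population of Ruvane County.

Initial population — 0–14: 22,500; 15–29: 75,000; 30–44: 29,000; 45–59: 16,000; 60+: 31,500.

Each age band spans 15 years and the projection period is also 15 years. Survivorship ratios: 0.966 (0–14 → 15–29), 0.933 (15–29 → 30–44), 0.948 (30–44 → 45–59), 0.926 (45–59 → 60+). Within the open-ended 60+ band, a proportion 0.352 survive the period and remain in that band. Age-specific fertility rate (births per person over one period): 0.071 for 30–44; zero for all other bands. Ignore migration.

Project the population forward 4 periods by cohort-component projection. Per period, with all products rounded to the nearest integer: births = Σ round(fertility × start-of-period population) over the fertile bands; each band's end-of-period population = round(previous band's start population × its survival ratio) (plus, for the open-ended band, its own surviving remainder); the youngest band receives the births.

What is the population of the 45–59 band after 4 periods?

1759

Numbering the bands 1..5 from youngest to oldest:
Period 1:
Births: 29000 × 0.071 = 2059
Band 2: 22500 × 0.966 = 21735
Band 3: 75000 × 0.933 = 69975
Band 4: 29000 × 0.948 = 27492
Band 5: 16000 × 0.926 + 31500 × 0.352 = 14816 + 11088 = 25904
Giving 2059 / 21735 / 69975 / 27492 / 25904.
Period 2:
Births: 69975 × 0.071 = 4968
Band 2: 2059 × 0.966 = 1989
Band 3: 21735 × 0.933 = 20279
Band 4: 69975 × 0.948 = 66336
Band 5: 27492 × 0.926 + 25904 × 0.352 = 25458 + 9118 = 34576
Giving 4968 / 1989 / 20279 / 66336 / 34576.
Period 3:
Births: 20279 × 0.071 = 1440
Band 2: 4968 × 0.966 = 4799
Band 3: 1989 × 0.933 = 1856
Band 4: 20279 × 0.948 = 19224
Band 5: 66336 × 0.926 + 34576 × 0.352 = 61427 + 12171 = 73598
Giving 1440 / 4799 / 1856 / 19224 / 73598.
Period 4:
Births: 1856 × 0.071 = 132
Band 2: 1440 × 0.966 = 1391
Band 3: 4799 × 0.933 = 4477
Band 4: 1856 × 0.948 = 1759
Band 5: 19224 × 0.926 + 73598 × 0.352 = 17801 + 25906 = 43707
Giving 132 / 1391 / 4477 / 1759 / 43707.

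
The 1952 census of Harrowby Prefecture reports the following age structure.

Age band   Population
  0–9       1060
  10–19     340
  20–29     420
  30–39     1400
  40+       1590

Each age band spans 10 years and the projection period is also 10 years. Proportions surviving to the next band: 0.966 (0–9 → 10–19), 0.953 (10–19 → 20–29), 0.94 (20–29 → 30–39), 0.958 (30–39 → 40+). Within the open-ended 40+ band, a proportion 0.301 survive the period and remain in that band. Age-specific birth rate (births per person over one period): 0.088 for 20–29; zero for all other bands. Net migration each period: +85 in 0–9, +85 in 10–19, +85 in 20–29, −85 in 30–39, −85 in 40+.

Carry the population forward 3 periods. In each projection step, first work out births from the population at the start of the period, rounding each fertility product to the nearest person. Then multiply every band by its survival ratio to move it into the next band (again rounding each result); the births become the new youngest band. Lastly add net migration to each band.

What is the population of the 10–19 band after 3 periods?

202

— Period 1 —
Births: 420 × 0.088 = 37
10–19: 1060 × 0.966 = 1024
20–29: 340 × 0.953 = 324
30–39: 420 × 0.94 = 395
40+: 1400 × 0.958 + 1590 × 0.301 = 1341 + 479 = 1820
Net migration: 0–9 + 85 → 122; 10–19 + 85 → 1109; 20–29 + 85 → 409; 30–39 − 85 → 310; 40+ − 85 → 1735
Giving 122 / 1109 / 409 / 310 / 1735.
— Period 2 —
Births: 409 × 0.088 = 36
10–19: 122 × 0.966 = 118
20–29: 1109 × 0.953 = 1057
30–39: 409 × 0.94 = 384
40+: 310 × 0.958 + 1735 × 0.301 = 297 + 522 = 819
Net migration: 0–9 + 85 → 121; 10–19 + 85 → 203; 20–29 + 85 → 1142; 30–39 − 85 → 299; 40+ − 85 → 734
Giving 121 / 203 / 1142 / 299 / 734.
— Period 3 —
Births: 1142 × 0.088 = 100
10–19: 121 × 0.966 = 117
20–29: 203 × 0.953 = 193
30–39: 1142 × 0.94 = 1073
40+: 299 × 0.958 + 734 × 0.301 = 286 + 221 = 507
Net migration: 0–9 + 85 → 185; 10–19 + 85 → 202; 20–29 + 85 → 278; 30–39 − 85 → 988; 40+ − 85 → 422
Giving 185 / 202 / 278 / 988 / 422.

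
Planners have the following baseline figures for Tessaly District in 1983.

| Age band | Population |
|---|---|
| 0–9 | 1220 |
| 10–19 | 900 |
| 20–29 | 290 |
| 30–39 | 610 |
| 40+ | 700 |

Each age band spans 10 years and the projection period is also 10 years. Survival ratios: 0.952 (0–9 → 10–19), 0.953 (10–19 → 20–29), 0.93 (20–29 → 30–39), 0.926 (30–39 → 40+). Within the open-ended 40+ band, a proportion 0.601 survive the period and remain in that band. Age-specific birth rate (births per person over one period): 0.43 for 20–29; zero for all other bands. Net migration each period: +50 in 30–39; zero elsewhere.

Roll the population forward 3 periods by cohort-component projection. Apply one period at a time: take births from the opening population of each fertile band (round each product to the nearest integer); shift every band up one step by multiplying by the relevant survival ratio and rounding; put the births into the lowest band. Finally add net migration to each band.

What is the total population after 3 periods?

Period 1:
Births: 290 * 0.43 = 125
10–19: 1220 * 0.952 = 1161
20–29: 900 * 0.953 = 858
30–39: 290 * 0.93 = 270
40+: 610 * 0.926 + 700 * 0.601 = 565 + 421 = 986
Net migration: 30–39 + 50 → 320
End of period: [125, 1161, 858, 320, 986]
Period 2:
Births: 858 * 0.43 = 369
10–19: 125 * 0.952 = 119
20–29: 1161 * 0.953 = 1106
30–39: 858 * 0.93 = 798
40+: 320 * 0.926 + 986 * 0.601 = 296 + 593 = 889
Net migration: 30–39 + 50 → 848
End of period: [369, 119, 1106, 848, 889]
Period 3:
Births: 1106 * 0.43 = 476
10–19: 369 * 0.952 = 351
20–29: 119 * 0.953 = 113
30–39: 1106 * 0.93 = 1029
40+: 848 * 0.926 + 889 * 0.601 = 785 + 534 = 1319
Net migration: 30–39 + 50 → 1079
End of period: [476, 351, 113, 1079, 1319]
Total after period 3: 476 + 351 + 113 + 1079 + 1319 = 3338

3338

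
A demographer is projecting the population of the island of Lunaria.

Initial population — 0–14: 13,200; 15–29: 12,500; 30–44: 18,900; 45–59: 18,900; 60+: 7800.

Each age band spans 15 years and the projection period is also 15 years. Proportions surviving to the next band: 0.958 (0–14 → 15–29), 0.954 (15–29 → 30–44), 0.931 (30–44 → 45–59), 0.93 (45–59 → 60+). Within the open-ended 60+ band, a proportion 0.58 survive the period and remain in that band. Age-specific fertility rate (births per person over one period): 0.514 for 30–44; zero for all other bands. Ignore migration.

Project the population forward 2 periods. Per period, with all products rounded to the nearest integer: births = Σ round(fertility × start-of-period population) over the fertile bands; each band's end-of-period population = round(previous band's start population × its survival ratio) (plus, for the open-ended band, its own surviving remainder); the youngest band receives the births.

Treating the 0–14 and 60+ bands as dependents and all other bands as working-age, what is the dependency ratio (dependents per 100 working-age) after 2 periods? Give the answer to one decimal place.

— Period 1 —
Births: 18900 * 0.514 = 9715
15–29: 13200 * 0.958 = 12646
30–44: 12500 * 0.954 = 11925
45–59: 18900 * 0.931 = 17596
60+: 18900 * 0.93 + 7800 * 0.58 = 17577 + 4524 = 22101
End of period: [9715, 12646, 11925, 17596, 22101]
— Period 2 —
Births: 11925 * 0.514 = 6129
15–29: 9715 * 0.958 = 9307
30–44: 12646 * 0.954 = 12064
45–59: 11925 * 0.931 = 11102
60+: 17596 * 0.93 + 22101 * 0.58 = 16364 + 12819 = 29183
End of period: [6129, 9307, 12064, 11102, 29183]
Dependents (band 0–14 + band 60+) = 6129 + 29183 = 35312; working-age = 32473; ratio = 35312/32473 × 100 = 108.7

108.7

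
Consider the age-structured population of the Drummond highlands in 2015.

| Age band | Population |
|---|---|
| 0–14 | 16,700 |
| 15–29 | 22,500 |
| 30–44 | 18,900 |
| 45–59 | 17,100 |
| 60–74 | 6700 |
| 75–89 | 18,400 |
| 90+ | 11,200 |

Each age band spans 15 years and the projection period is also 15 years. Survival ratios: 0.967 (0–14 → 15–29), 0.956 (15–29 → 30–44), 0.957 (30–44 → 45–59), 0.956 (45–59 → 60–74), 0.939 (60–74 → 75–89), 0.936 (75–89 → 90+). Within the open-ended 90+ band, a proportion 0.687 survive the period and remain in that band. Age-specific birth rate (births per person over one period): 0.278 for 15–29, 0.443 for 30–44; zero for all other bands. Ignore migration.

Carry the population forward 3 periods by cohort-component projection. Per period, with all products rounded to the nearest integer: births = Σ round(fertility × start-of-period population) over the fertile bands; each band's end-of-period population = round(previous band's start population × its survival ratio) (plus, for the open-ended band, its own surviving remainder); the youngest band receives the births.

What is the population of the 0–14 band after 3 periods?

10771

Period 1.
Births: 22500 * 0.278 = 6255  |  18900 * 0.443 = 8373 — total 14628
15–29: 16700 * 0.967 = 16149
30–44: 22500 * 0.956 = 21510
45–59: 18900 * 0.957 = 18087
60–74: 17100 * 0.956 = 16348
75–89: 6700 * 0.939 = 6291
90+: 18400 * 0.936 + 11200 * 0.687 = 17222 + 7694 = 24916
Population now: 0–14=14628, 15–29=16149, 30–44=21510, 45–59=18087, 60–74=16348, 75–89=6291, 90+=24916
Period 2.
Births: 16149 * 0.278 = 4489  |  21510 * 0.443 = 9529 — total 14018
15–29: 14628 * 0.967 = 14145
30–44: 16149 * 0.956 = 15438
45–59: 21510 * 0.957 = 20585
60–74: 18087 * 0.956 = 17291
75–89: 16348 * 0.939 = 15351
90+: 6291 * 0.936 + 24916 * 0.687 = 5888 + 17117 = 23005
Population now: 0–14=14018, 15–29=14145, 30–44=15438, 45–59=20585, 60–74=17291, 75–89=15351, 90+=23005
Period 3.
Births: 14145 * 0.278 = 3932  |  15438 * 0.443 = 6839 — total 10771
15–29: 14018 * 0.967 = 13555
30–44: 14145 * 0.956 = 13523
45–59: 15438 * 0.957 = 14774
60–74: 20585 * 0.956 = 19679
75–89: 17291 * 0.939 = 16236
90+: 15351 * 0.936 + 23005 * 0.687 = 14369 + 15804 = 30173
Population now: 0–14=10771, 15–29=13555, 30–44=13523, 45–59=14774, 60–74=19679, 75–89=16236, 90+=30173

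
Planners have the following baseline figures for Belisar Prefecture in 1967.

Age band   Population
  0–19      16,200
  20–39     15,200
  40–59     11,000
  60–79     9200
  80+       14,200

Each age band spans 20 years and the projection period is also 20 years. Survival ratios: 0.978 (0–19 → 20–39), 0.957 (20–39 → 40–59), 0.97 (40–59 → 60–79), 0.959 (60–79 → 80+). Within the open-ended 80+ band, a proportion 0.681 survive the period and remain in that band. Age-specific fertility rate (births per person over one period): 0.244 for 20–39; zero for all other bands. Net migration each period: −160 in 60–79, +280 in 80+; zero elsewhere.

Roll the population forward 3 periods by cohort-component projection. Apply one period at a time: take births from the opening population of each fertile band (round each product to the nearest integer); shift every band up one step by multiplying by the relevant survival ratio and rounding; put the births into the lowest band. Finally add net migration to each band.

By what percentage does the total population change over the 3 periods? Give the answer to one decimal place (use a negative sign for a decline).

Numbering the groups 1..5 from youngest to oldest:
[period 1]
Births: 15200 × 0.244 = 3709
Group 2: 16200 × 0.978 = 15844
Group 3: 15200 × 0.957 = 14546
Group 4: 11000 × 0.97 = 10670
Group 5: 9200 × 0.959 + 14200 × 0.681 = 8823 + 9670 = 18493
Net migration: Group 4 − 160 → 10510; Group 5 + 280 → 18773
→ [3709, 15844, 14546, 10510, 18773]
[period 2]
Births: 15844 × 0.244 = 3866
Group 2: 3709 × 0.978 = 3627
Group 3: 15844 × 0.957 = 15163
Group 4: 14546 × 0.97 = 14110
Group 5: 10510 × 0.959 + 18773 × 0.681 = 10079 + 12784 = 22863
Net migration: Group 4 − 160 → 13950; Group 5 + 280 → 23143
→ [3866, 3627, 15163, 13950, 23143]
[period 3]
Births: 3627 × 0.244 = 885
Group 2: 3866 × 0.978 = 3781
Group 3: 3627 × 0.957 = 3471
Group 4: 15163 × 0.97 = 14708
Group 5: 13950 × 0.959 + 23143 × 0.681 = 13378 + 15760 = 29138
Net migration: Group 4 − 160 → 14548; Group 5 + 280 → 29418
→ [885, 3781, 3471, 14548, 29418]
Total: 65800 → 52103; change = -13697; percentage change = -20.8%

-20.8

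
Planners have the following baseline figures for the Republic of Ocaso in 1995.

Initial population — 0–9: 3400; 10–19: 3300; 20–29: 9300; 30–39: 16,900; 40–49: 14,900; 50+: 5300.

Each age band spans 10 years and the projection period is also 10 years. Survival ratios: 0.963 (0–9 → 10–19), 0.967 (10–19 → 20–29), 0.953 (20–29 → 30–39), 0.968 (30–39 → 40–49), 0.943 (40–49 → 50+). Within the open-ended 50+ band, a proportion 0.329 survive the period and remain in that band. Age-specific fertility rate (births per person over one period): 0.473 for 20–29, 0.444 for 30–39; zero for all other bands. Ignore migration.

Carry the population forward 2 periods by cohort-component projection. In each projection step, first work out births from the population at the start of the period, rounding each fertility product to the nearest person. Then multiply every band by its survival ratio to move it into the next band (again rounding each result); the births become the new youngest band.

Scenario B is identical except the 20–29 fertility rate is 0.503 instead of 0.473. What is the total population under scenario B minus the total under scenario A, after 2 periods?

(Bands numbered youngest = 1 to oldest = 6.)
Period 1.
Births: 9300 × 0.473 = 4399  |  16900 × 0.444 = 7504 ⇒ total 11903
Band 2: 3400 × 0.963 = 3274
Band 3: 3300 × 0.967 = 3191
Band 4: 9300 × 0.953 = 8863
Band 5: 16900 × 0.968 = 16359
Band 6: 14900 × 0.943 + 5300 × 0.329 = 14051 + 1744 = 15795
→ [11903, 3274, 3191, 8863, 16359, 15795]
Period 2.
Births: 3191 × 0.473 = 1509  |  8863 × 0.444 = 3935 ⇒ total 5444
Band 2: 11903 × 0.963 = 11463
Band 3: 3274 × 0.967 = 3166
Band 4: 3191 × 0.953 = 3041
Band 5: 8863 × 0.968 = 8579
Band 6: 16359 × 0.943 + 15795 × 0.329 = 15427 + 5197 = 20624
→ [5444, 11463, 3166, 3041, 8579, 20624]
Scenario A total after 2 periods: 52317
Scenario B projection —
Period 1.
Births: 9300 × 0.503 = 4678  |  16900 × 0.444 = 7504 ⇒ total 12182
Band 2: 3400 × 0.963 = 3274
Band 3: 3300 × 0.967 = 3191
Band 4: 9300 × 0.953 = 8863
Band 5: 16900 × 0.968 = 16359
Band 6: 14900 × 0.943 + 5300 × 0.329 = 14051 + 1744 = 15795
→ [12182, 3274, 3191, 8863, 16359, 15795]
Period 2.
Births: 3191 × 0.503 = 1605  |  8863 × 0.444 = 3935 ⇒ total 5540
Band 2: 12182 × 0.963 = 11731
Band 3: 3274 × 0.967 = 3166
Band 4: 3191 × 0.953 = 3041
Band 5: 8863 × 0.968 = 8579
Band 6: 16359 × 0.943 + 15795 × 0.329 = 15427 + 5197 = 20624
→ [5540, 11731, 3166, 3041, 8579, 20624]
Scenario B total after 2 periods: 52681
Difference B − A = 52681 − 52317 = 364

364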